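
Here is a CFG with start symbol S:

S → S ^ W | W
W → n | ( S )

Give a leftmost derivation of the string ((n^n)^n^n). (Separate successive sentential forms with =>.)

S => W => (S) => (S^W) => (S^W^W) => (W^W^W) => ((S)^W^W) => ((S^W)^W^W) => ((W^W)^W^W) => ((n^W)^W^W) => ((n^n)^W^W) => ((n^n)^n^W) => ((n^n)^n^n)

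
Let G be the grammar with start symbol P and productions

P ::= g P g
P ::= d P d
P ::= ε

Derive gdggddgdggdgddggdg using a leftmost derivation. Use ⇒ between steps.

P ⇒ gPg ⇒ gdPdg ⇒ gdgPgdg ⇒ gdggPggdg ⇒ gdggdPdggdg ⇒ gdggddPddggdg ⇒ gdggddgPgddggdg ⇒ gdggddgdPdgddggdg ⇒ gdggddgdgPgdgddggdg ⇒ gdggddgdggdgddggdg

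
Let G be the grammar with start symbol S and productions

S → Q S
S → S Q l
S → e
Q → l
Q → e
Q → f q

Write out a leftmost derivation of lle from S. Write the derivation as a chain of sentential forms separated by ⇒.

S ⇒ QS   [S → Q S]
QS ⇒ lS   [Q → l]
lS ⇒ lQS   [S → Q S]
lQS ⇒ llS   [Q → l]
llS ⇒ lle   [S → e]

S ⇒ QS ⇒ lS ⇒ lQS ⇒ llS ⇒ lle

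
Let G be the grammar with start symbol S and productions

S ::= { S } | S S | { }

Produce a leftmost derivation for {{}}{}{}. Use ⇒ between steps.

S⇒SS⇒SSS⇒{S}SS⇒{{}}SS⇒{{}}{}S⇒{{}}{}{}

S ⇒ SS   [S ::= S S]
SS ⇒ SSS   [S ::= S S]
SSS ⇒ {S}SS   [S ::= { S }]
{S}SS ⇒ {{}}SS   [S ::= { }]
{{}}SS ⇒ {{}}{}S   [S ::= { }]
{{}}{}S ⇒ {{}}{}{}   [S ::= { }]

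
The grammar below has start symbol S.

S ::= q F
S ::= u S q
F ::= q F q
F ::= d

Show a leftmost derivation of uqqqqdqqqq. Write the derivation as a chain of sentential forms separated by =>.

S => uSq   [S ::= u S q]
uSq => uqFq   [S ::= q F]
uqFq => uqqFqq   [F ::= q F q]
uqqFqq => uqqqFqqq   [F ::= q F q]
uqqqFqqq => uqqqqFqqqq   [F ::= q F q]
uqqqqFqqqq => uqqqqdqqqq   [F ::= d]

S => uSq => uqFq => uqqFqq => uqqqFqqq => uqqqqFqqqq => uqqqqdqqqq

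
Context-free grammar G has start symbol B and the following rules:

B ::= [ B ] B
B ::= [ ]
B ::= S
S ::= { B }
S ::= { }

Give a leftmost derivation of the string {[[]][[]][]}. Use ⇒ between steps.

B ⇒ S   [B ::= S]
S ⇒ {B}   [S ::= { B }]
{B} ⇒ {[B]B}   [B ::= [ B ] B]
{[B]B} ⇒ {[[]]B}   [B ::= [ ]]
{[[]]B} ⇒ {[[]][B]B}   [B ::= [ B ] B]
{[[]][B]B} ⇒ {[[]][[]]B}   [B ::= [ ]]
{[[]][[]]B} ⇒ {[[]][[]][]}   [B ::= [ ]]

B ⇒ S ⇒ {B} ⇒ {[B]B} ⇒ {[[]]B} ⇒ {[[]][B]B} ⇒ {[[]][[]]B} ⇒ {[[]][[]][]}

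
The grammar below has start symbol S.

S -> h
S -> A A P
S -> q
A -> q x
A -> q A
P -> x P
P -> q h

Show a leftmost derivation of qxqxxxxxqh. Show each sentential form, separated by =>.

S => AAP => qxAP => qxqxP => qxqxxP => qxqxxxP => qxqxxxxP => qxqxxxxxP => qxqxxxxxqh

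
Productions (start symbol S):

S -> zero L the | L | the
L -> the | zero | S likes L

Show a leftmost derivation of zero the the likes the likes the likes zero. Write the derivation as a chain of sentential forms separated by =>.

S => L => S likes L => zero L the likes L => zero the the likes L => zero the the likes S likes L => zero the the likes L likes L => zero the the likes the likes L => zero the the likes the likes S likes L => zero the the likes the likes the likes L => zero the the likes the likes the likes zero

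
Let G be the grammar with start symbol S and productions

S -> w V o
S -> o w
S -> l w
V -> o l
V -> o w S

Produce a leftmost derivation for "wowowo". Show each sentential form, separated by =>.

S => wVo   [S -> w V o]
wVo => wowSo   [V -> o w S]
wowSo => wowowo   [S -> o w]

S => wVo => wowSo => wowowo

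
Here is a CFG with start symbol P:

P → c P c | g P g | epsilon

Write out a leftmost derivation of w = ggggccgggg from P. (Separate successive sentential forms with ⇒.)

P ⇒ gPg ⇒ ggPgg ⇒ gggPggg ⇒ ggggPgggg ⇒ ggggcPcgggg ⇒ ggggccgggg

P ⇒ gPg   [P → g P g]
gPg ⇒ ggPgg   [P → g P g]
ggPgg ⇒ gggPggg   [P → g P g]
gggPggg ⇒ ggggPgggg   [P → g P g]
ggggPgggg ⇒ ggggcPcgggg   [P → c P c]
ggggcPcgggg ⇒ ggggccgggg   [P → epsilon]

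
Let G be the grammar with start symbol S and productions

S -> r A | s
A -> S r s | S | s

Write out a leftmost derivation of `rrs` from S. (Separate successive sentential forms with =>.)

S=>rA=>rS=>rrA=>rrS=>rrs

S => rA   [S -> r A]
rA => rS   [A -> S]
rS => rrA   [S -> r A]
rrA => rrS   [A -> S]
rrS => rrs   [S -> s]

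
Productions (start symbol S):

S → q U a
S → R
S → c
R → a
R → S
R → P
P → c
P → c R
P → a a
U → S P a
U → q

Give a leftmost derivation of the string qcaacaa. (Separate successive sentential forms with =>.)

S => qUa => qSPaa => qRPaa => qPPaa => qcRPaa => qcPPaa => qcaaPaa => qcaacaa

S => qUa   [S → q U a]
qUa => qSPaa   [U → S P a]
qSPaa => qRPaa   [S → R]
qRPaa => qPPaa   [R → P]
qPPaa => qcRPaa   [P → c R]
qcRPaa => qcPPaa   [R → P]
qcPPaa => qcaaPaa   [P → a a]
qcaaPaa => qcaacaa   [P → c]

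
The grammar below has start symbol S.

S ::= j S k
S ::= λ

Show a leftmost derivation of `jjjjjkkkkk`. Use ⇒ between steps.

S⇒jSk⇒jjSkk⇒jjjSkkk⇒jjjjSkkkk⇒jjjjjSkkkkk⇒jjjjjkkkkk

S ⇒ jSk   [S ::= j S k]
jSk ⇒ jjSkk   [S ::= j S k]
jjSkk ⇒ jjjSkkk   [S ::= j S k]
jjjSkkk ⇒ jjjjSkkkk   [S ::= j S k]
jjjjSkkkk ⇒ jjjjjSkkkkk   [S ::= j S k]
jjjjjSkkkkk ⇒ jjjjjkkkkk   [S ::= λ]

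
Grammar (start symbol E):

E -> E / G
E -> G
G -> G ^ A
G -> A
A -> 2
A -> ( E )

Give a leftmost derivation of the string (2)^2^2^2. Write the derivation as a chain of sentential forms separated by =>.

E => G => G^A => G^A^A => G^A^A^A => A^A^A^A => (E)^A^A^A => (G)^A^A^A => (A)^A^A^A => (2)^A^A^A => (2)^2^A^A => (2)^2^2^A => (2)^2^2^2

E => G   [E -> G]
G => G^A   [G -> G ^ A]
G^A => G^A^A   [G -> G ^ A]
G^A^A => G^A^A^A   [G -> G ^ A]
G^A^A^A => A^A^A^A   [G -> A]
A^A^A^A => (E)^A^A^A   [A -> ( E )]
(E)^A^A^A => (G)^A^A^A   [E -> G]
(G)^A^A^A => (A)^A^A^A   [G -> A]
(A)^A^A^A => (2)^A^A^A   [A -> 2]
(2)^A^A^A => (2)^2^A^A   [A -> 2]
(2)^2^A^A => (2)^2^2^A   [A -> 2]
(2)^2^2^A => (2)^2^2^2   [A -> 2]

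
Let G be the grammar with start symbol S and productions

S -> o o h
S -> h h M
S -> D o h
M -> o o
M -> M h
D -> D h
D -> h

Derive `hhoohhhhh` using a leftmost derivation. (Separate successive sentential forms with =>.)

S => hhM => hhMh => hhMhh => hhMhhh => hhMhhhh => hhMhhhhh => hhoohhhhh

S => hhM   [S -> h h M]
hhM => hhMh   [M -> M h]
hhMh => hhMhh   [M -> M h]
hhMhh => hhMhhh   [M -> M h]
hhMhhh => hhMhhhh   [M -> M h]
hhMhhhh => hhMhhhhh   [M -> M h]
hhMhhhhh => hhoohhhhh   [M -> o o]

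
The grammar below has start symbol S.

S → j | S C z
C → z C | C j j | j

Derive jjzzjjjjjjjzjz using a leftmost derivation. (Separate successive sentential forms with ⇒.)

S ⇒ SCz ⇒ SCzCz ⇒ SCzCzCz ⇒ jCzCzCz ⇒ jjzCzCz ⇒ jjzCjjzCz ⇒ jjzCjjjjzCz ⇒ jjzCjjjjjjzCz ⇒ jjzzCjjjjjjzCz ⇒ jjzzjjjjjjjzCz ⇒ jjzzjjjjjjjzjz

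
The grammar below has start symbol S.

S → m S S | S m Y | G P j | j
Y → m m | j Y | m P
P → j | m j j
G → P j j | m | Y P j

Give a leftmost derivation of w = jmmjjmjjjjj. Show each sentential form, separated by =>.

S => GPj   [S → G P j]
GPj => YPjPj   [G → Y P j]
YPjPj => jYPjPj   [Y → j Y]
jYPjPj => jmPPjPj   [Y → m P]
jmPPjPj => jmmjjPjPj   [P → m j j]
jmmjjPjPj => jmmjjmjjjPj   [P → m j j]
jmmjjmjjjPj => jmmjjmjjjjj   [P → j]

S=>GPj=>YPjPj=>jYPjPj=>jmPPjPj=>jmmjjPjPj=>jmmjjmjjjPj=>jmmjjmjjjjj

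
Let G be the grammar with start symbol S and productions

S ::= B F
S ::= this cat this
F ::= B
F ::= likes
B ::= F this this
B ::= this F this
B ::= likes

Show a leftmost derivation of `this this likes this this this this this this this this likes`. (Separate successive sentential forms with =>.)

S => B F => F this this F => B this this F => F this this this this F => B this this this this F => this F this this this this this F => this B this this this this this F => this this F this this this this this this F => this this B this this this this this this F => this this F this this this this this this this this F => this this likes this this this this this this this this F => this this likes this this this this this this this this likes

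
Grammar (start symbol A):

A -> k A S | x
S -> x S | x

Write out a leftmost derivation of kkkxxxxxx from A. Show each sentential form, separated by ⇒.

A ⇒ kAS ⇒ kkASS ⇒ kkkASSS ⇒ kkkxSSS ⇒ kkkxxSSS ⇒ kkkxxxSSS ⇒ kkkxxxxSS ⇒ kkkxxxxxS ⇒ kkkxxxxxx

A ⇒ kAS   [A -> k A S]
kAS ⇒ kkASS   [A -> k A S]
kkASS ⇒ kkkASSS   [A -> k A S]
kkkASSS ⇒ kkkxSSS   [A -> x]
kkkxSSS ⇒ kkkxxSSS   [S -> x S]
kkkxxSSS ⇒ kkkxxxSSS   [S -> x S]
kkkxxxSSS ⇒ kkkxxxxSS   [S -> x]
kkkxxxxSS ⇒ kkkxxxxxS   [S -> x]
kkkxxxxxS ⇒ kkkxxxxxx   [S -> x]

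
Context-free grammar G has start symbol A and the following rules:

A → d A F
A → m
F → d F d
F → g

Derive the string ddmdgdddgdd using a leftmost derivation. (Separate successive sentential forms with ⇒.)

A ⇒ dAF   [A → d A F]
dAF ⇒ ddAFF   [A → d A F]
ddAFF ⇒ ddmFF   [A → m]
ddmFF ⇒ ddmdFdF   [F → d F d]
ddmdFdF ⇒ ddmdgdF   [F → g]
ddmdgdF ⇒ ddmdgddFd   [F → d F d]
ddmdgddFd ⇒ ddmdgdddFdd   [F → d F d]
ddmdgdddFdd ⇒ ddmdgdddgdd   [F → g]

A ⇒ dAF ⇒ ddAFF ⇒ ddmFF ⇒ ddmdFdF ⇒ ddmdgdF ⇒ ddmdgddFd ⇒ ddmdgdddFdd ⇒ ddmdgdddgdd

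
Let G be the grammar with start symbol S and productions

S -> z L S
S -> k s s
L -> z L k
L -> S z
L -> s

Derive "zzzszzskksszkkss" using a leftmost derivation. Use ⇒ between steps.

S⇒zLS⇒zzLkS⇒zzSzkS⇒zzzLSzkS⇒zzzsSzkS⇒zzzszLSzkS⇒zzzszzLkSzkS⇒zzzszzskSzkS⇒zzzszzskksszkS⇒zzzszzskksszkkss

S ⇒ zLS   [S -> z L S]
zLS ⇒ zzLkS   [L -> z L k]
zzLkS ⇒ zzSzkS   [L -> S z]
zzSzkS ⇒ zzzLSzkS   [S -> z L S]
zzzLSzkS ⇒ zzzsSzkS   [L -> s]
zzzsSzkS ⇒ zzzszLSzkS   [S -> z L S]
zzzszLSzkS ⇒ zzzszzLkSzkS   [L -> z L k]
zzzszzLkSzkS ⇒ zzzszzskSzkS   [L -> s]
zzzszzskSzkS ⇒ zzzszzskksszkS   [S -> k s s]
zzzszzskksszkS ⇒ zzzszzskksszkkss   [S -> k s s]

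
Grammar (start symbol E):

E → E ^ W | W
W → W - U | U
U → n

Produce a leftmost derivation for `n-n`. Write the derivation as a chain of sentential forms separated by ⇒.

E ⇒ W   [E → W]
W ⇒ W-U   [W → W - U]
W-U ⇒ U-U   [W → U]
U-U ⇒ n-U   [U → n]
n-U ⇒ n-n   [U → n]

E ⇒ W ⇒ W-U ⇒ U-U ⇒ n-U ⇒ n-n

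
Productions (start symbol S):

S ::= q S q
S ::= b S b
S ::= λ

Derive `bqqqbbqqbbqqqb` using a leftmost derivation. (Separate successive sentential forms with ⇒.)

S ⇒ bSb ⇒ bqSqb ⇒ bqqSqqb ⇒ bqqqSqqqb ⇒ bqqqbSbqqqb ⇒ bqqqbbSbbqqqb ⇒ bqqqbbqSqbbqqqb ⇒ bqqqbbqqbbqqqb

S ⇒ bSb   [S ::= b S b]
bSb ⇒ bqSqb   [S ::= q S q]
bqSqb ⇒ bqqSqqb   [S ::= q S q]
bqqSqqb ⇒ bqqqSqqqb   [S ::= q S q]
bqqqSqqqb ⇒ bqqqbSbqqqb   [S ::= b S b]
bqqqbSbqqqb ⇒ bqqqbbSbbqqqb   [S ::= b S b]
bqqqbbSbbqqqb ⇒ bqqqbbqSqbbqqqb   [S ::= q S q]
bqqqbbqSqbbqqqb ⇒ bqqqbbqqbbqqqb   [S ::= λ]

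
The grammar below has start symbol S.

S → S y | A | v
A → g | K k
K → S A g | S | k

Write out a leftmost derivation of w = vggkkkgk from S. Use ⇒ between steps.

S⇒A⇒Kk⇒SAgk⇒AAgk⇒KkAgk⇒SAgkAgk⇒vAgkAgk⇒vggkAgk⇒vggkKkgk⇒vggkkkgk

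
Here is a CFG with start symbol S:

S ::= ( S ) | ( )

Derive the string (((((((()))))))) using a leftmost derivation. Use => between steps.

S => (S)   [S ::= ( S )]
(S) => ((S))   [S ::= ( S )]
((S)) => (((S)))   [S ::= ( S )]
(((S))) => ((((S))))   [S ::= ( S )]
((((S)))) => (((((S)))))   [S ::= ( S )]
(((((S))))) => ((((((S))))))   [S ::= ( S )]
((((((S)))))) => (((((((S)))))))   [S ::= ( S )]
(((((((S))))))) => (((((((())))))))   [S ::= ( )]

S=>(S)=>((S))=>(((S)))=>((((S))))=>(((((S)))))=>((((((S))))))=>(((((((S)))))))=>(((((((())))))))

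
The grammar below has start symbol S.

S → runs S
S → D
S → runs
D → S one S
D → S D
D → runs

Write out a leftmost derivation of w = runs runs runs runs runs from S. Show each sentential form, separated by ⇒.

S ⇒ D   [S → D]
D ⇒ S D   [D → S D]
S D ⇒ runs S D   [S → runs S]
runs S D ⇒ runs runs S D   [S → runs S]
runs runs S D ⇒ runs runs D D   [S → D]
runs runs D D ⇒ runs runs S D D   [D → S D]
runs runs S D D ⇒ runs runs runs D D   [S → runs]
runs runs runs D D ⇒ runs runs runs runs D   [D → runs]
runs runs runs runs D ⇒ runs runs runs runs runs   [D → runs]

S ⇒ D ⇒ S D ⇒ runs S D ⇒ runs runs S D ⇒ runs runs D D ⇒ runs runs S D D ⇒ runs runs runs D D ⇒ runs runs runs runs D ⇒ runs runs runs runs runs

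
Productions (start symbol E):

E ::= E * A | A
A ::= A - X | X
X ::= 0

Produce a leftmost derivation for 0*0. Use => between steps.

E => E*A   [E ::= E * A]
E*A => A*A   [E ::= A]
A*A => X*A   [A ::= X]
X*A => 0*A   [X ::= 0]
0*A => 0*X   [A ::= X]
0*X => 0*0   [X ::= 0]

E => E*A => A*A => X*A => 0*A => 0*X => 0*0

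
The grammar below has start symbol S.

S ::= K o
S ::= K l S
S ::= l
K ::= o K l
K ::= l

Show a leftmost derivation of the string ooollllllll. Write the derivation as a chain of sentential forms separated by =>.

S => KlS   [S ::= K l S]
KlS => oKllS   [K ::= o K l]
oKllS => ooKlllS   [K ::= o K l]
ooKlllS => oooKllllS   [K ::= o K l]
oooKllllS => ooolllllS   [K ::= l]
ooolllllS => ooolllllKlS   [S ::= K l S]
ooolllllKlS => ooolllllllS   [K ::= l]
ooolllllllS => ooollllllll   [S ::= l]

S => KlS => oKllS => ooKlllS => oooKllllS => ooolllllS => ooolllllKlS => ooolllllllS => ooollllllll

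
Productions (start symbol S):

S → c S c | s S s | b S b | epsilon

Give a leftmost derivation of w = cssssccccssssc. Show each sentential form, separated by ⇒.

S ⇒ cSc   [S → c S c]
cSc ⇒ csSsc   [S → s S s]
csSsc ⇒ cssSssc   [S → s S s]
cssSssc ⇒ csssSsssc   [S → s S s]
csssSsssc ⇒ cssssSssssc   [S → s S s]
cssssSssssc ⇒ csssscScssssc   [S → c S c]
csssscScssssc ⇒ cssssccSccssssc   [S → c S c]
cssssccSccssssc ⇒ cssssccccssssc   [S → epsilon]

S⇒cSc⇒csSsc⇒cssSssc⇒csssSsssc⇒cssssSssssc⇒csssscScssssc⇒cssssccSccssssc⇒cssssccccssssc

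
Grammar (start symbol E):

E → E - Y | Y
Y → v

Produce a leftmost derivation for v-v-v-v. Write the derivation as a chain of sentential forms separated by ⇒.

E⇒E-Y⇒E-Y-Y⇒E-Y-Y-Y⇒Y-Y-Y-Y⇒v-Y-Y-Y⇒v-v-Y-Y⇒v-v-v-Y⇒v-v-v-v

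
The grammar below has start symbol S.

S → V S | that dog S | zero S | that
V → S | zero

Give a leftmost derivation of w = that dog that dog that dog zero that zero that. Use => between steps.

S => that dog S => that dog that dog S => that dog that dog that dog S => that dog that dog that dog V S => that dog that dog that dog zero S => that dog that dog that dog zero V S => that dog that dog that dog zero S S => that dog that dog that dog zero that S => that dog that dog that dog zero that zero S => that dog that dog that dog zero that zero that

S => that dog S   [S → that dog S]
that dog S => that dog that dog S   [S → that dog S]
that dog that dog S => that dog that dog that dog S   [S → that dog S]
that dog that dog that dog S => that dog that dog that dog V S   [S → V S]
that dog that dog that dog V S => that dog that dog that dog zero S   [V → zero]
that dog that dog that dog zero S => that dog that dog that dog zero V S   [S → V S]
that dog that dog that dog zero V S => that dog that dog that dog zero S S   [V → S]
that dog that dog that dog zero S S => that dog that dog that dog zero that S   [S → that]
that dog that dog that dog zero that S => that dog that dog that dog zero that zero S   [S → zero S]
that dog that dog that dog zero that zero S => that dog that dog that dog zero that zero that   [S → that]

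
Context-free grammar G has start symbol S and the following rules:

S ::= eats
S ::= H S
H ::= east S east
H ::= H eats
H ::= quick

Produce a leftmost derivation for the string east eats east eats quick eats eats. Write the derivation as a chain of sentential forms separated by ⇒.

S ⇒ H S ⇒ H eats S ⇒ east S east eats S ⇒ east eats east eats S ⇒ east eats east eats H S ⇒ east eats east eats H eats S ⇒ east eats east eats quick eats S ⇒ east eats east eats quick eats eats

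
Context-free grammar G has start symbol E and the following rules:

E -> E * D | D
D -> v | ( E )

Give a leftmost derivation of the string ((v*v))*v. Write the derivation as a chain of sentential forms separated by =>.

E => E*D   [E -> E * D]
E*D => D*D   [E -> D]
D*D => (E)*D   [D -> ( E )]
(E)*D => (D)*D   [E -> D]
(D)*D => ((E))*D   [D -> ( E )]
((E))*D => ((E*D))*D   [E -> E * D]
((E*D))*D => ((D*D))*D   [E -> D]
((D*D))*D => ((v*D))*D   [D -> v]
((v*D))*D => ((v*v))*D   [D -> v]
((v*v))*D => ((v*v))*v   [D -> v]

E => E*D => D*D => (E)*D => (D)*D => ((E))*D => ((E*D))*D => ((D*D))*D => ((v*D))*D => ((v*v))*D => ((v*v))*v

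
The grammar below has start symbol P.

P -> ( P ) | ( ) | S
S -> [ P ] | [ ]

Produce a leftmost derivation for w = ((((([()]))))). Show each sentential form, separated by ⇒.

P ⇒ (P) ⇒ ((P)) ⇒ (((P))) ⇒ ((((P)))) ⇒ (((((P))))) ⇒ (((((S))))) ⇒ ((((([P]))))) ⇒ ((((([()])))))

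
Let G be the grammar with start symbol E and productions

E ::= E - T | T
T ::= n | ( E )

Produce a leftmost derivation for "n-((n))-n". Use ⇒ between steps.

E ⇒ E-T ⇒ E-T-T ⇒ T-T-T ⇒ n-T-T ⇒ n-(E)-T ⇒ n-(T)-T ⇒ n-((E))-T ⇒ n-((T))-T ⇒ n-((n))-T ⇒ n-((n))-n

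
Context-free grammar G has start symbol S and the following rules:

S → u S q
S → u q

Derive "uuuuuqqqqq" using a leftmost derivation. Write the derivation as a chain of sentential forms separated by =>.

S => uSq => uuSqq => uuuSqqq => uuuuSqqqq => uuuuuqqqqq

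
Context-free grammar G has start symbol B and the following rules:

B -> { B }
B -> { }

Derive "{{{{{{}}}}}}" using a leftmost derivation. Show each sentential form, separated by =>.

B => {B} => {{B}} => {{{B}}} => {{{{B}}}} => {{{{{B}}}}} => {{{{{{}}}}}}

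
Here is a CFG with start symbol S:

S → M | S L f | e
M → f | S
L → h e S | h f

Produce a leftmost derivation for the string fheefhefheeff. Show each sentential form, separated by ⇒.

S ⇒ SLf   [S → S L f]
SLf ⇒ SLfLf   [S → S L f]
SLfLf ⇒ MLfLf   [S → M]
MLfLf ⇒ fLfLf   [M → f]
fLfLf ⇒ fheSfLf   [L → h e S]
fheSfLf ⇒ fheefLf   [S → e]
fheefLf ⇒ fheefheSf   [L → h e S]
fheefheSf ⇒ fheefheSLff   [S → S L f]
fheefheSLff ⇒ fheefheMLff   [S → M]
fheefheMLff ⇒ fheefhefLff   [M → f]
fheefhefLff ⇒ fheefhefheSff   [L → h e S]
fheefhefheSff ⇒ fheefhefheeff   [S → e]

S ⇒ SLf ⇒ SLfLf ⇒ MLfLf ⇒ fLfLf ⇒ fheSfLf ⇒ fheefLf ⇒ fheefheSf ⇒ fheefheSLff ⇒ fheefheMLff ⇒ fheefhefLff ⇒ fheefhefheSff ⇒ fheefhefheeff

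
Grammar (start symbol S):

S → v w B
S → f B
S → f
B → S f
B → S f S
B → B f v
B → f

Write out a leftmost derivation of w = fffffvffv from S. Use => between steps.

S => fB   [S → f B]
fB => fBfv   [B → B f v]
fBfv => fSffv   [B → S f]
fSffv => ffBffv   [S → f B]
ffBffv => ffBfvffv   [B → B f v]
ffBfvffv => ffSffvffv   [B → S f]
ffSffvffv => fffffvffv   [S → f]

S=>fB=>fBfv=>fSffv=>ffBffv=>ffBfvffv=>ffSffvffv=>fffffvffv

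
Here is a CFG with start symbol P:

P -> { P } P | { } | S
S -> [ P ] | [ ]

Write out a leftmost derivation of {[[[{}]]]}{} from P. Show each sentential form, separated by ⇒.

P⇒{P}P⇒{S}P⇒{[P]}P⇒{[S]}P⇒{[[P]]}P⇒{[[S]]}P⇒{[[[P]]]}P⇒{[[[{}]]]}P⇒{[[[{}]]]}{}

P ⇒ {P}P   [P -> { P } P]
{P}P ⇒ {S}P   [P -> S]
{S}P ⇒ {[P]}P   [S -> [ P ]]
{[P]}P ⇒ {[S]}P   [P -> S]
{[S]}P ⇒ {[[P]]}P   [S -> [ P ]]
{[[P]]}P ⇒ {[[S]]}P   [P -> S]
{[[S]]}P ⇒ {[[[P]]]}P   [S -> [ P ]]
{[[[P]]]}P ⇒ {[[[{}]]]}P   [P -> { }]
{[[[{}]]]}P ⇒ {[[[{}]]]}{}   [P -> { }]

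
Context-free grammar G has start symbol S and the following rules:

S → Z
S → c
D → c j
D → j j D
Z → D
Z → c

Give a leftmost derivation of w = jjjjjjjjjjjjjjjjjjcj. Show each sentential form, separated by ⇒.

S ⇒ Z ⇒ D ⇒ jjD ⇒ jjjjD ⇒ jjjjjjD ⇒ jjjjjjjjD ⇒ jjjjjjjjjjD ⇒ jjjjjjjjjjjjD ⇒ jjjjjjjjjjjjjjD ⇒ jjjjjjjjjjjjjjjjD ⇒ jjjjjjjjjjjjjjjjjjD ⇒ jjjjjjjjjjjjjjjjjjcj

S ⇒ Z   [S → Z]
Z ⇒ D   [Z → D]
D ⇒ jjD   [D → j j D]
jjD ⇒ jjjjD   [D → j j D]
jjjjD ⇒ jjjjjjD   [D → j j D]
jjjjjjD ⇒ jjjjjjjjD   [D → j j D]
jjjjjjjjD ⇒ jjjjjjjjjjD   [D → j j D]
jjjjjjjjjjD ⇒ jjjjjjjjjjjjD   [D → j j D]
jjjjjjjjjjjjD ⇒ jjjjjjjjjjjjjjD   [D → j j D]
jjjjjjjjjjjjjjD ⇒ jjjjjjjjjjjjjjjjD   [D → j j D]
jjjjjjjjjjjjjjjjD ⇒ jjjjjjjjjjjjjjjjjjD   [D → j j D]
jjjjjjjjjjjjjjjjjjD ⇒ jjjjjjjjjjjjjjjjjjcj   [D → c j]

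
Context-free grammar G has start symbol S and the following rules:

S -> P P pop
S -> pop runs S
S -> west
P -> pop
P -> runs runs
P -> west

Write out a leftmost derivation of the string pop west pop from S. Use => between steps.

S => P P pop => pop P pop => pop west pop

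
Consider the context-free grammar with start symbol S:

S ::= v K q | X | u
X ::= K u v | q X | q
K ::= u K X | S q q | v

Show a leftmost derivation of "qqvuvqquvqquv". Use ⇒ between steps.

S ⇒ X ⇒ qX ⇒ qqX ⇒ qqKuv ⇒ qqSqquv ⇒ qqXqquv ⇒ qqKuvqquv ⇒ qqSqquvqquv ⇒ qqXqquvqquv ⇒ qqKuvqquvqquv ⇒ qqvuvqquvqquv

S ⇒ X   [S ::= X]
X ⇒ qX   [X ::= q X]
qX ⇒ qqX   [X ::= q X]
qqX ⇒ qqKuv   [X ::= K u v]
qqKuv ⇒ qqSqquv   [K ::= S q q]
qqSqquv ⇒ qqXqquv   [S ::= X]
qqXqquv ⇒ qqKuvqquv   [X ::= K u v]
qqKuvqquv ⇒ qqSqquvqquv   [K ::= S q q]
qqSqquvqquv ⇒ qqXqquvqquv   [S ::= X]
qqXqquvqquv ⇒ qqKuvqquvqquv   [X ::= K u v]
qqKuvqquvqquv ⇒ qqvuvqquvqquv   [K ::= v]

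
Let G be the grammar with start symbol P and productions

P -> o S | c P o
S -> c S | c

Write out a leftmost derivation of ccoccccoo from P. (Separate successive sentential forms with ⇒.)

P⇒cPo⇒ccPoo⇒ccoSoo⇒ccocSoo⇒ccoccSoo⇒ccocccSoo⇒ccoccccoo

P ⇒ cPo   [P -> c P o]
cPo ⇒ ccPoo   [P -> c P o]
ccPoo ⇒ ccoSoo   [P -> o S]
ccoSoo ⇒ ccocSoo   [S -> c S]
ccocSoo ⇒ ccoccSoo   [S -> c S]
ccoccSoo ⇒ ccocccSoo   [S -> c S]
ccocccSoo ⇒ ccoccccoo   [S -> c]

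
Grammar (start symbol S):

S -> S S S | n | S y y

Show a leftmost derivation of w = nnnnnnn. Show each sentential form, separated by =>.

S=>SSS=>SSSSS=>nSSSS=>nSSSSSS=>nnSSSSS=>nnnSSSS=>nnnnSSS=>nnnnnSS=>nnnnnnS=>nnnnnnn

S => SSS   [S -> S S S]
SSS => SSSSS   [S -> S S S]
SSSSS => nSSSS   [S -> n]
nSSSS => nSSSSSS   [S -> S S S]
nSSSSSS => nnSSSSS   [S -> n]
nnSSSSS => nnnSSSS   [S -> n]
nnnSSSS => nnnnSSS   [S -> n]
nnnnSSS => nnnnnSS   [S -> n]
nnnnnSS => nnnnnnS   [S -> n]
nnnnnnS => nnnnnnn   [S -> n]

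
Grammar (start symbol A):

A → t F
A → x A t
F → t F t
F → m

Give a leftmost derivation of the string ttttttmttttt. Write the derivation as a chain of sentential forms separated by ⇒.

A ⇒ tF ⇒ ttFt ⇒ tttFtt ⇒ ttttFttt ⇒ tttttFtttt ⇒ ttttttFttttt ⇒ ttttttmttttt

A ⇒ tF   [A → t F]
tF ⇒ ttFt   [F → t F t]
ttFt ⇒ tttFtt   [F → t F t]
tttFtt ⇒ ttttFttt   [F → t F t]
ttttFttt ⇒ tttttFtttt   [F → t F t]
tttttFtttt ⇒ ttttttFttttt   [F → t F t]
ttttttFttttt ⇒ ttttttmttttt   [F → m]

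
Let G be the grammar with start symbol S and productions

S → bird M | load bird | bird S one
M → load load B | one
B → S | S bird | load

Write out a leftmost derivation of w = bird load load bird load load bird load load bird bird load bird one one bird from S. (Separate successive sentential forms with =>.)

S => bird M => bird load load B => bird load load S => bird load load bird M => bird load load bird load load B => bird load load bird load load S bird => bird load load bird load load bird M bird => bird load load bird load load bird load load B bird => bird load load bird load load bird load load S bird => bird load load bird load load bird load load bird S one bird => bird load load bird load load bird load load bird bird S one one bird => bird load load bird load load bird load load bird bird load bird one one bird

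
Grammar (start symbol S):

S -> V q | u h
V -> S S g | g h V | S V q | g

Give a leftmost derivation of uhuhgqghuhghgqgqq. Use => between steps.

S=>Vq=>SVqq=>VqVqq=>SSgqVqq=>uhSgqVqq=>uhuhgqVqq=>uhuhgqghVqq=>uhuhgqghSSgqq=>uhuhgqghuhSgqq=>uhuhgqghuhVqgqq=>uhuhgqghuhghVqgqq=>uhuhgqghuhghgqgqq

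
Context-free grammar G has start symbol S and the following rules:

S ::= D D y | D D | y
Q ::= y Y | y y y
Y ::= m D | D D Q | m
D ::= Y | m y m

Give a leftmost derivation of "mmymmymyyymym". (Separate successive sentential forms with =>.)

S=>DD=>YD=>DDQD=>YDQD=>mDDQD=>mmymDQD=>mmymmymQD=>mmymmymyyyD=>mmymmymyyymym

S => DD   [S ::= D D]
DD => YD   [D ::= Y]
YD => DDQD   [Y ::= D D Q]
DDQD => YDQD   [D ::= Y]
YDQD => mDDQD   [Y ::= m D]
mDDQD => mmymDQD   [D ::= m y m]
mmymDQD => mmymmymQD   [D ::= m y m]
mmymmymQD => mmymmymyyyD   [Q ::= y y y]
mmymmymyyyD => mmymmymyyymym   [D ::= m y m]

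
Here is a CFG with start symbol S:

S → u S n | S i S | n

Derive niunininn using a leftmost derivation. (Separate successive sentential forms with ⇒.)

S ⇒ SiS   [S → S i S]
SiS ⇒ niS   [S → n]
niS ⇒ niuSn   [S → u S n]
niuSn ⇒ niuSiSn   [S → S i S]
niuSiSn ⇒ niuniSn   [S → n]
niuniSn ⇒ niuniSiSn   [S → S i S]
niuniSiSn ⇒ niuniniSn   [S → n]
niuniniSn ⇒ niunininn   [S → n]

S ⇒ SiS ⇒ niS ⇒ niuSn ⇒ niuSiSn ⇒ niuniSn ⇒ niuniSiSn ⇒ niuniniSn ⇒ niunininn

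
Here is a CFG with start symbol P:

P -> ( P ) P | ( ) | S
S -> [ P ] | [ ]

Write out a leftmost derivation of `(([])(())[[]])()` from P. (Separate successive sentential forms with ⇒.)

P ⇒ (P)P ⇒ ((P)P)P ⇒ ((S)P)P ⇒ (([])P)P ⇒ (([])(P)P)P ⇒ (([])(())P)P ⇒ (([])(())S)P ⇒ (([])(())[P])P ⇒ (([])(())[S])P ⇒ (([])(())[[]])P ⇒ (([])(())[[]])()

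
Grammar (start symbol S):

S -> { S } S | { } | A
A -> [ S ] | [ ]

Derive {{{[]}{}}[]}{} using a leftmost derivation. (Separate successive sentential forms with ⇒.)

S ⇒ {S}S   [S -> { S } S]
{S}S ⇒ {{S}S}S   [S -> { S } S]
{{S}S}S ⇒ {{{S}S}S}S   [S -> { S } S]
{{{S}S}S}S ⇒ {{{A}S}S}S   [S -> A]
{{{A}S}S}S ⇒ {{{[]}S}S}S   [A -> [ ]]
{{{[]}S}S}S ⇒ {{{[]}{}}S}S   [S -> { }]
{{{[]}{}}S}S ⇒ {{{[]}{}}A}S   [S -> A]
{{{[]}{}}A}S ⇒ {{{[]}{}}[]}S   [A -> [ ]]
{{{[]}{}}[]}S ⇒ {{{[]}{}}[]}{}   [S -> { }]

S ⇒ {S}S ⇒ {{S}S}S ⇒ {{{S}S}S}S ⇒ {{{A}S}S}S ⇒ {{{[]}S}S}S ⇒ {{{[]}{}}S}S ⇒ {{{[]}{}}A}S ⇒ {{{[]}{}}[]}S ⇒ {{{[]}{}}[]}{}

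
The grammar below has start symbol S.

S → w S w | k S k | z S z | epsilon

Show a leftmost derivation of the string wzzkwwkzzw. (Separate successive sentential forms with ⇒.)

S ⇒ wSw ⇒ wzSzw ⇒ wzzSzzw ⇒ wzzkSkzzw ⇒ wzzkwSwkzzw ⇒ wzzkwwkzzw

S ⇒ wSw   [S → w S w]
wSw ⇒ wzSzw   [S → z S z]
wzSzw ⇒ wzzSzzw   [S → z S z]
wzzSzzw ⇒ wzzkSkzzw   [S → k S k]
wzzkSkzzw ⇒ wzzkwSwkzzw   [S → w S w]
wzzkwSwkzzw ⇒ wzzkwwkzzw   [S → epsilon]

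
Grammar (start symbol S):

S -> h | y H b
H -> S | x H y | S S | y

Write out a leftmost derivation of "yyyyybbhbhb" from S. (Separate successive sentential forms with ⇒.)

S ⇒ yHb ⇒ ySSb ⇒ yyHbSb ⇒ yySSbSb ⇒ yyyHbSbSb ⇒ yyySbSbSb ⇒ yyyyHbbSbSb ⇒ yyyyybbSbSb ⇒ yyyyybbhbSb ⇒ yyyyybbhbhb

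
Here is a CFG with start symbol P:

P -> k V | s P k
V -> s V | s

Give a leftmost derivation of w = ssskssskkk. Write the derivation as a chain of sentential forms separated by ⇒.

P ⇒ sPk   [P -> s P k]
sPk ⇒ ssPkk   [P -> s P k]
ssPkk ⇒ sssPkkk   [P -> s P k]
sssPkkk ⇒ ssskVkkk   [P -> k V]
ssskVkkk ⇒ sssksVkkk   [V -> s V]
sssksVkkk ⇒ ssskssVkkk   [V -> s V]
ssskssVkkk ⇒ ssskssskkk   [V -> s]

P⇒sPk⇒ssPkk⇒sssPkkk⇒ssskVkkk⇒sssksVkkk⇒ssskssVkkk⇒ssskssskkk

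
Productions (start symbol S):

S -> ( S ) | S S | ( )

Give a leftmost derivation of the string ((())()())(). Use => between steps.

S => SS   [S -> S S]
SS => (S)S   [S -> ( S )]
(S)S => (SS)S   [S -> S S]
(SS)S => (SSS)S   [S -> S S]
(SSS)S => ((S)SS)S   [S -> ( S )]
((S)SS)S => ((())SS)S   [S -> ( )]
((())SS)S => ((())()S)S   [S -> ( )]
((())()S)S => ((())()())S   [S -> ( )]
((())()())S => ((())()())()   [S -> ( )]

S => SS => (S)S => (SS)S => (SSS)S => ((S)SS)S => ((())SS)S => ((())()S)S => ((())()())S => ((())()())()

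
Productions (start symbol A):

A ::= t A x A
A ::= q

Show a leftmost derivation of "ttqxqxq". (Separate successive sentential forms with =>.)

A => tAxA => ttAxAxA => ttqxAxA => ttqxqxA => ttqxqxq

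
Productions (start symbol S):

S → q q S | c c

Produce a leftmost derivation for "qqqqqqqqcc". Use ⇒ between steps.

S ⇒ qqS ⇒ qqqqS ⇒ qqqqqqS ⇒ qqqqqqqqS ⇒ qqqqqqqqcc

S ⇒ qqS   [S → q q S]
qqS ⇒ qqqqS   [S → q q S]
qqqqS ⇒ qqqqqqS   [S → q q S]
qqqqqqS ⇒ qqqqqqqqS   [S → q q S]
qqqqqqqqS ⇒ qqqqqqqqcc   [S → c c]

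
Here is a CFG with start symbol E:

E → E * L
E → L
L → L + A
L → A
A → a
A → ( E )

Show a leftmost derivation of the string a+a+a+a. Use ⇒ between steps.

E ⇒ L ⇒ L+A ⇒ L+A+A ⇒ L+A+A+A ⇒ A+A+A+A ⇒ a+A+A+A ⇒ a+a+A+A ⇒ a+a+a+A ⇒ a+a+a+a

E ⇒ L   [E → L]
L ⇒ L+A   [L → L + A]
L+A ⇒ L+A+A   [L → L + A]
L+A+A ⇒ L+A+A+A   [L → L + A]
L+A+A+A ⇒ A+A+A+A   [L → A]
A+A+A+A ⇒ a+A+A+A   [A → a]
a+A+A+A ⇒ a+a+A+A   [A → a]
a+a+A+A ⇒ a+a+a+A   [A → a]
a+a+a+A ⇒ a+a+a+a   [A → a]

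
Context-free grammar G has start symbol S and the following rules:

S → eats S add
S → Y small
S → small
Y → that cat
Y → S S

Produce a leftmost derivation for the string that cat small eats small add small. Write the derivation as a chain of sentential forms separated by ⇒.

S ⇒ Y small   [S → Y small]
Y small ⇒ S S small   [Y → S S]
S S small ⇒ Y small S small   [S → Y small]
Y small S small ⇒ that cat small S small   [Y → that cat]
that cat small S small ⇒ that cat small eats S add small   [S → eats S add]
that cat small eats S add small ⇒ that cat small eats small add small   [S → small]

S ⇒ Y small ⇒ S S small ⇒ Y small S small ⇒ that cat small S small ⇒ that cat small eats S add small ⇒ that cat small eats small add small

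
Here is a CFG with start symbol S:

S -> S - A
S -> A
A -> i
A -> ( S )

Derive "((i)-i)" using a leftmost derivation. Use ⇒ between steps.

S⇒A⇒(S)⇒(S-A)⇒(A-A)⇒((S)-A)⇒((A)-A)⇒((i)-A)⇒((i)-i)

S ⇒ A   [S -> A]
A ⇒ (S)   [A -> ( S )]
(S) ⇒ (S-A)   [S -> S - A]
(S-A) ⇒ (A-A)   [S -> A]
(A-A) ⇒ ((S)-A)   [A -> ( S )]
((S)-A) ⇒ ((A)-A)   [S -> A]
((A)-A) ⇒ ((i)-A)   [A -> i]
((i)-A) ⇒ ((i)-i)   [A -> i]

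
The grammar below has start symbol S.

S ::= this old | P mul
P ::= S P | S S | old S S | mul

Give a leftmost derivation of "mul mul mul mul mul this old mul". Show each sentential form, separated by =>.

S => P mul => S S mul => P mul S mul => S S mul S mul => P mul S mul S mul => mul mul S mul S mul => mul mul P mul mul S mul => mul mul mul mul mul S mul => mul mul mul mul mul this old mul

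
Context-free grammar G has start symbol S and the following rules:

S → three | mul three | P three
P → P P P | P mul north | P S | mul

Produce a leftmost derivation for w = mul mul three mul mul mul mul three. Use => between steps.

S => P three => P P P three => P P P P P three => P S P P P P three => mul S P P P P three => mul mul three P P P P three => mul mul three mul P P P three => mul mul three mul mul P P three => mul mul three mul mul mul P three => mul mul three mul mul mul mul three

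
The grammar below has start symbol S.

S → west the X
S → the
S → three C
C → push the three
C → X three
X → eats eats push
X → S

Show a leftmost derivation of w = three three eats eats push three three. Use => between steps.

S => three C   [S → three C]
three C => three X three   [C → X three]
three X three => three S three   [X → S]
three S three => three three C three   [S → three C]
three three C three => three three X three three   [C → X three]
three three X three three => three three eats eats push three three   [X → eats eats push]

S => three C => three X three => three S three => three three C three => three three X three three => three three eats eats push three three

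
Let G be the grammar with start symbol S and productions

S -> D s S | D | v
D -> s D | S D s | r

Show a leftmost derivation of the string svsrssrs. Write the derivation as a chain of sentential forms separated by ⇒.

S ⇒ D ⇒ sD ⇒ sSDs ⇒ sDDs ⇒ sSDsDs ⇒ svDsDs ⇒ svsDsDs ⇒ svsrsDs ⇒ svsrssDs ⇒ svsrssrs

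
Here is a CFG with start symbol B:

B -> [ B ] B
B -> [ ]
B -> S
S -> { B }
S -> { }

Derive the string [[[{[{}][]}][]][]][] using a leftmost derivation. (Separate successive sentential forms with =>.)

B => [B]B   [B -> [ B ] B]
[B]B => [[B]B]B   [B -> [ B ] B]
[[B]B]B => [[[B]B]B]B   [B -> [ B ] B]
[[[B]B]B]B => [[[S]B]B]B   [B -> S]
[[[S]B]B]B => [[[{B}]B]B]B   [S -> { B }]
[[[{B}]B]B]B => [[[{[B]B}]B]B]B   [B -> [ B ] B]
[[[{[B]B}]B]B]B => [[[{[S]B}]B]B]B   [B -> S]
[[[{[S]B}]B]B]B => [[[{[{}]B}]B]B]B   [S -> { }]
[[[{[{}]B}]B]B]B => [[[{[{}][]}]B]B]B   [B -> [ ]]
[[[{[{}][]}]B]B]B => [[[{[{}][]}][]]B]B   [B -> [ ]]
[[[{[{}][]}][]]B]B => [[[{[{}][]}][]][]]B   [B -> [ ]]
[[[{[{}][]}][]][]]B => [[[{[{}][]}][]][]][]   [B -> [ ]]

B=>[B]B=>[[B]B]B=>[[[B]B]B]B=>[[[S]B]B]B=>[[[{B}]B]B]B=>[[[{[B]B}]B]B]B=>[[[{[S]B}]B]B]B=>[[[{[{}]B}]B]B]B=>[[[{[{}][]}]B]B]B=>[[[{[{}][]}][]]B]B=>[[[{[{}][]}][]][]]B=>[[[{[{}][]}][]][]][]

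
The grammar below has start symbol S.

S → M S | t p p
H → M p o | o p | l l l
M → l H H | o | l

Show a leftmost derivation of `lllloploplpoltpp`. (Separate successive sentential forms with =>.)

S=>MS=>lHHS=>llllHS=>llllopS=>llllopMS=>lllloplHHS=>lllloplopHS=>lllloplopMpoS=>lllloploplpoS=>lllloploplpoMS=>lllloploplpolS=>lllloploplpoltpp

S => MS   [S → M S]
MS => lHHS   [M → l H H]
lHHS => llllHS   [H → l l l]
llllHS => llllopS   [H → o p]
llllopS => llllopMS   [S → M S]
llllopMS => lllloplHHS   [M → l H H]
lllloplHHS => lllloplopHS   [H → o p]
lllloplopHS => lllloplopMpoS   [H → M p o]
lllloplopMpoS => lllloploplpoS   [M → l]
lllloploplpoS => lllloploplpoMS   [S → M S]
lllloploplpoMS => lllloploplpolS   [M → l]
lllloploplpolS => lllloploplpoltpp   [S → t p p]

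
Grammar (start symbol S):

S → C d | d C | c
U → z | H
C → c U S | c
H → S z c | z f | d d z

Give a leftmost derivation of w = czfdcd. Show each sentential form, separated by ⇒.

S⇒Cd⇒cUSd⇒cHSd⇒czfSd⇒czfdCd⇒czfdcd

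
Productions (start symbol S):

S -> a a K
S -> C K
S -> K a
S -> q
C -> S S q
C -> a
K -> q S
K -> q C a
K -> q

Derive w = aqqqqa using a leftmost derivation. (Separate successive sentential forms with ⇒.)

S ⇒ CK ⇒ aK ⇒ aqCa ⇒ aqSSqa ⇒ aqqSqa ⇒ aqqqqa

S ⇒ CK   [S -> C K]
CK ⇒ aK   [C -> a]
aK ⇒ aqCa   [K -> q C a]
aqCa ⇒ aqSSqa   [C -> S S q]
aqSSqa ⇒ aqqSqa   [S -> q]
aqqSqa ⇒ aqqqqa   [S -> q]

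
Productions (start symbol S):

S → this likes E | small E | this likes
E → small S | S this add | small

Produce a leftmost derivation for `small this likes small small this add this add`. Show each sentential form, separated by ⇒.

S ⇒ small E   [S → small E]
small E ⇒ small S this add   [E → S this add]
small S this add ⇒ small this likes E this add   [S → this likes E]
small this likes E this add ⇒ small this likes S this add this add   [E → S this add]
small this likes S this add this add ⇒ small this likes small E this add this add   [S → small E]
small this likes small E this add this add ⇒ small this likes small small this add this add   [E → small]

S ⇒ small E ⇒ small S this add ⇒ small this likes E this add ⇒ small this likes S this add this add ⇒ small this likes small E this add this add ⇒ small this likes small small this add this add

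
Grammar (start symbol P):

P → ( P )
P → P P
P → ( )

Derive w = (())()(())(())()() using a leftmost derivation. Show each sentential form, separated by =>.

P => PP => PPP => (P)PP => (())PP => (())()P => (())()PP => (())()(P)P => (())()(())P => (())()(())PP => (())()(())(P)P => (())()(())(())P => (())()(())(())PP => (())()(())(())()P => (())()(())(())()()

P => PP   [P → P P]
PP => PPP   [P → P P]
PPP => (P)PP   [P → ( P )]
(P)PP => (())PP   [P → ( )]
(())PP => (())()P   [P → ( )]
(())()P => (())()PP   [P → P P]
(())()PP => (())()(P)P   [P → ( P )]
(())()(P)P => (())()(())P   [P → ( )]
(())()(())P => (())()(())PP   [P → P P]
(())()(())PP => (())()(())(P)P   [P → ( P )]
(())()(())(P)P => (())()(())(())P   [P → ( )]
(())()(())(())P => (())()(())(())PP   [P → P P]
(())()(())(())PP => (())()(())(())()P   [P → ( )]
(())()(())(())()P => (())()(())(())()()   [P → ( )]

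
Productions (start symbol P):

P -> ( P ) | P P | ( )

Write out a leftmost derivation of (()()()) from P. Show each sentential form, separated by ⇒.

P ⇒ (P) ⇒ (PP) ⇒ (PPP) ⇒ (()PP) ⇒ (()()P) ⇒ (()()())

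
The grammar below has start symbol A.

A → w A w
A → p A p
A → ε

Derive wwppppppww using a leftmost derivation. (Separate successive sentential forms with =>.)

A => wAw   [A → w A w]
wAw => wwAww   [A → w A w]
wwAww => wwpApww   [A → p A p]
wwpApww => wwppAppww   [A → p A p]
wwppAppww => wwpppApppww   [A → p A p]
wwpppApppww => wwppppppww   [A → ε]

A => wAw => wwAww => wwpApww => wwppAppww => wwpppApppww => wwppppppww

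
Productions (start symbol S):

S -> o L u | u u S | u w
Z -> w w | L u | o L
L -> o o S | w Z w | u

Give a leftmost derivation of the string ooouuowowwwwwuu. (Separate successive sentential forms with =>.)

S => oLu => oooSu => ooouuSu => ooouuoLuu => ooouuowZwuu => ooouuowoLwuu => ooouuowowZwwuu => ooouuowowwwwwuu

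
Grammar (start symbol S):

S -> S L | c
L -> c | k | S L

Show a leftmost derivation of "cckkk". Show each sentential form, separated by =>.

S => SL   [S -> S L]
SL => SLL   [S -> S L]
SLL => SLLL   [S -> S L]
SLLL => cLLL   [S -> c]
cLLL => cSLLL   [L -> S L]
cSLLL => ccLLL   [S -> c]
ccLLL => cckLL   [L -> k]
cckLL => cckkL   [L -> k]
cckkL => cckkk   [L -> k]

S => SL => SLL => SLLL => cLLL => cSLLL => ccLLL => cckLL => cckkL => cckkk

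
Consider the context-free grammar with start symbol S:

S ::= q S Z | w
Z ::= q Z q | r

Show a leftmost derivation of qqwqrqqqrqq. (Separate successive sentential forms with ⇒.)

S ⇒ qSZ ⇒ qqSZZ ⇒ qqwZZ ⇒ qqwqZqZ ⇒ qqwqrqZ ⇒ qqwqrqqZq ⇒ qqwqrqqqZqq ⇒ qqwqrqqqrqq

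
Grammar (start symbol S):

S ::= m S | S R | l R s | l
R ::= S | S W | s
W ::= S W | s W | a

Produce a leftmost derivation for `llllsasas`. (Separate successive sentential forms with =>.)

S => lRs => lSWs => llRsWs => llSWsWs => lllRsWsWs => lllSsWsWs => llllsWsWs => llllsasWs => llllsasas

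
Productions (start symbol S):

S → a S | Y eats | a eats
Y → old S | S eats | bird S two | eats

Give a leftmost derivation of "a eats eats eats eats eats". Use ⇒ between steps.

S ⇒ Y eats ⇒ S eats eats ⇒ Y eats eats eats ⇒ S eats eats eats eats ⇒ a eats eats eats eats eats

S ⇒ Y eats   [S → Y eats]
Y eats ⇒ S eats eats   [Y → S eats]
S eats eats ⇒ Y eats eats eats   [S → Y eats]
Y eats eats eats ⇒ S eats eats eats eats   [Y → S eats]
S eats eats eats eats ⇒ a eats eats eats eats eats   [S → a eats]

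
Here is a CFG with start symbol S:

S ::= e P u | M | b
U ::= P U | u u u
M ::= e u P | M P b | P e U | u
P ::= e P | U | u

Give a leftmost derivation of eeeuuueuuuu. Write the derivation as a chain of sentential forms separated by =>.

S => M   [S ::= M]
M => PeU   [M ::= P e U]
PeU => ePeU   [P ::= e P]
ePeU => eePeU   [P ::= e P]
eePeU => eeePeU   [P ::= e P]
eeePeU => eeeUeU   [P ::= U]
eeeUeU => eeeuuueU   [U ::= u u u]
eeeuuueU => eeeuuuePU   [U ::= P U]
eeeuuuePU => eeeuuueuU   [P ::= u]
eeeuuueuU => eeeuuueuuuu   [U ::= u u u]

S=>M=>PeU=>ePeU=>eePeU=>eeePeU=>eeeUeU=>eeeuuueU=>eeeuuuePU=>eeeuuueuU=>eeeuuueuuuu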